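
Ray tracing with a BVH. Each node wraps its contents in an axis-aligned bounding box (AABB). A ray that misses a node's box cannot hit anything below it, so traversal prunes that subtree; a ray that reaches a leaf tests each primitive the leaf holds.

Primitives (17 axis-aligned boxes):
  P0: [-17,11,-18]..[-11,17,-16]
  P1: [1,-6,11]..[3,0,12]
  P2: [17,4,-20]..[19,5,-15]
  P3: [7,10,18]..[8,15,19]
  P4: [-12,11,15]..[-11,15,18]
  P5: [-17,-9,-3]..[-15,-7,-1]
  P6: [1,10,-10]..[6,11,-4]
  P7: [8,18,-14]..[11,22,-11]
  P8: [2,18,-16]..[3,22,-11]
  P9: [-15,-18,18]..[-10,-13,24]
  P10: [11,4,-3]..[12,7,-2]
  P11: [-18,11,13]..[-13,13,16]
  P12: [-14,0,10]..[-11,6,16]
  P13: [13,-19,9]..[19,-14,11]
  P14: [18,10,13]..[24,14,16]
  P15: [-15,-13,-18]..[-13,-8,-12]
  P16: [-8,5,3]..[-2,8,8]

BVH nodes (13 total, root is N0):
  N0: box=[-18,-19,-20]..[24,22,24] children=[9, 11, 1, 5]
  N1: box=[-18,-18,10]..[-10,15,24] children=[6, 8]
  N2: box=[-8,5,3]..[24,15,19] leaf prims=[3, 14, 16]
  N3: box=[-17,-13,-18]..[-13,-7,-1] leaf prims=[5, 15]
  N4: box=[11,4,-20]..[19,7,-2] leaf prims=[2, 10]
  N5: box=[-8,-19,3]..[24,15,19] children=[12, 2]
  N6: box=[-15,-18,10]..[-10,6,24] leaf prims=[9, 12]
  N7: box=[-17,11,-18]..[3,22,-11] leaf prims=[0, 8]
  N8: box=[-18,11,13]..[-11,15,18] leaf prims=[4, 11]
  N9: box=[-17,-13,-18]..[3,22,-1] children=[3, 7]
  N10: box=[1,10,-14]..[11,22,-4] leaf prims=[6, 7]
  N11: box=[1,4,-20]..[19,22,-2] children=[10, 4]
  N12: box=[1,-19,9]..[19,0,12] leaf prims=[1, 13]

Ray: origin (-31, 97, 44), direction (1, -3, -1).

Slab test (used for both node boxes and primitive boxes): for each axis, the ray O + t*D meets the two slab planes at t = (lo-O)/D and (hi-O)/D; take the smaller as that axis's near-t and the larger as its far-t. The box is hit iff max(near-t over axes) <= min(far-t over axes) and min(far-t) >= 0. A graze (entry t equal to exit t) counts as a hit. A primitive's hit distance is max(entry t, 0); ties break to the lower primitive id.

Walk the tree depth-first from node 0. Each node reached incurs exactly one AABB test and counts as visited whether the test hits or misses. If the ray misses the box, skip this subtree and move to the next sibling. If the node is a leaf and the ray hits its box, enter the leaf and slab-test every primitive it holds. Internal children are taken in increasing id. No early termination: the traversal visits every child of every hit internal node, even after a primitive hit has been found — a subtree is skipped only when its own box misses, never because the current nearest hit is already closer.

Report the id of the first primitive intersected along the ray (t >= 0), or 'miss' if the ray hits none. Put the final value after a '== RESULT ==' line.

Walk:
N0 x:[13,55] y:[25,116/3] z:[20,64] -> hit [25,116/3], descend [1, 5, 9, 11]
  N1 x:[13,21] y:[82/3,115/3] z:[20,34] -> miss, prune
  N5 x:[23,55] y:[82/3,116/3] z:[25,41] -> hit [82/3,116/3], descend [2, 12]
    N2 x:[23,55] y:[82/3,92/3] z:[25,41] -> hit [82/3,92/3] leaf, test {P3(miss), P14(miss), P16(miss)}
    N12 x:[32,50] y:[97/3,116/3] z:[32,35] -> hit [97/3,35] leaf, test {P1@t=97/3, P13(miss)}
  N9 x:[14,34] y:[25,110/3] z:[45,62] -> miss, prune
  N11 x:[32,50] y:[25,31] z:[46,64] -> miss, prune

Summary -> nodes [0, 1, 5, 2, 12, 9, 11]; box-tests=7; leaf-entries=2; first=P1

== RESULT ==
1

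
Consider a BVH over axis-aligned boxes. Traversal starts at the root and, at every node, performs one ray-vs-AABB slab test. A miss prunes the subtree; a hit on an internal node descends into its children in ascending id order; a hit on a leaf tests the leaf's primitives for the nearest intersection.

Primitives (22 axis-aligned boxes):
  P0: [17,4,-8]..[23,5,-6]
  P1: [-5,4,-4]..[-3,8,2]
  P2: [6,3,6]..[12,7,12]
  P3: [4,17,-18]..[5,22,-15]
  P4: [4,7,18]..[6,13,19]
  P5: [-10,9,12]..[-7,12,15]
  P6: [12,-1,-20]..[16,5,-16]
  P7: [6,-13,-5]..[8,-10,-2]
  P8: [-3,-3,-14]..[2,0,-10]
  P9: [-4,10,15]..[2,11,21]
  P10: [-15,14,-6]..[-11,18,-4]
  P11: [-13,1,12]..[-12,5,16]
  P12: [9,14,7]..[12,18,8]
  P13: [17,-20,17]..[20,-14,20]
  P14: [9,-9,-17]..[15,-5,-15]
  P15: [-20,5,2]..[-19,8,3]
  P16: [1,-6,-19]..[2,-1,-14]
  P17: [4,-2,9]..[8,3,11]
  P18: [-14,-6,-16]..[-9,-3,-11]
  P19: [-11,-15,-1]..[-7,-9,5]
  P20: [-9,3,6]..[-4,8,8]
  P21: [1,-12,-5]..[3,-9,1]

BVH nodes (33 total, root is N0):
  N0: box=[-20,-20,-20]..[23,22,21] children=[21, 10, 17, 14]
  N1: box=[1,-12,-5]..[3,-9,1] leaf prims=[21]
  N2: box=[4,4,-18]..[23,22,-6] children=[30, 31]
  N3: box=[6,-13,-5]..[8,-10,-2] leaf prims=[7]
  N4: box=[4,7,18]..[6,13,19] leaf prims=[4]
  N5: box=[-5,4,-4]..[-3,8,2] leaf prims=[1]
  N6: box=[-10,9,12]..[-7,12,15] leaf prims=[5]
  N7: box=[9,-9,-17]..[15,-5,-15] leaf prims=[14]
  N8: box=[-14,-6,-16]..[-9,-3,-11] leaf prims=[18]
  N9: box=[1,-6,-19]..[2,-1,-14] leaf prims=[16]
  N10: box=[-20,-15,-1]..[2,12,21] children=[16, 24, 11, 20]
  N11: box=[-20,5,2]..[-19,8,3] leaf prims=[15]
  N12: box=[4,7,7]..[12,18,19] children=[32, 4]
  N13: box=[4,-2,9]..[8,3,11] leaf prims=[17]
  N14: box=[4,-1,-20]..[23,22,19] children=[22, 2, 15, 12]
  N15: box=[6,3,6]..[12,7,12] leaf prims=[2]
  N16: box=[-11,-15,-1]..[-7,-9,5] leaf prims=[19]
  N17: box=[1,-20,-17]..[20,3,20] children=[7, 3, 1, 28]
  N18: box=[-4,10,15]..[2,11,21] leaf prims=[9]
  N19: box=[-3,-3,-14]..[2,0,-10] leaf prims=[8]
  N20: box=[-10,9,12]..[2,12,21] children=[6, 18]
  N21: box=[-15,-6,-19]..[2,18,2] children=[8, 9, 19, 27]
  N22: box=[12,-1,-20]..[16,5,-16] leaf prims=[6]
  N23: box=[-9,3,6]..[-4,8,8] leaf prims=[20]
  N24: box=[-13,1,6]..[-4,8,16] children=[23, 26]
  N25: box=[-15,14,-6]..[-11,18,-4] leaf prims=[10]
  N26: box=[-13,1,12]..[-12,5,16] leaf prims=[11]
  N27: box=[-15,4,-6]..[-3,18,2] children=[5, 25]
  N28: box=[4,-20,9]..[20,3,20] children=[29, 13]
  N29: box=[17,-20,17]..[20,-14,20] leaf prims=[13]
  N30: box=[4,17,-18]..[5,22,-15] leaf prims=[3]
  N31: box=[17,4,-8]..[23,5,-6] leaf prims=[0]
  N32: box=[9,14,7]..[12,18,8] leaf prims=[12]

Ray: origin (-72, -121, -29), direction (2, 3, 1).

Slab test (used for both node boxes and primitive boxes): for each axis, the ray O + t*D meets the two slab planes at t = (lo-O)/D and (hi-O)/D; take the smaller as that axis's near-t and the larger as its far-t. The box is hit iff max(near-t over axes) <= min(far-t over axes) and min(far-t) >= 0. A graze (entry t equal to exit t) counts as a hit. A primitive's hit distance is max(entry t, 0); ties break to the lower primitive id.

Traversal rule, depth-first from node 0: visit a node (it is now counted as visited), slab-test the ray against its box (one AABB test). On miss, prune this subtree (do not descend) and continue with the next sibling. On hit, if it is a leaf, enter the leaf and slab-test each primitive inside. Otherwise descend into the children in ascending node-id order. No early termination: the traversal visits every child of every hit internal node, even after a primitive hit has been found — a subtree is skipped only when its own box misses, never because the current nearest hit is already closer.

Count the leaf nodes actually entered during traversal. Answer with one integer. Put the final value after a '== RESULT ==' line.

Traverse from the root:
N0 x:[26,95/2] y:[101/3,143/3] z:[9,50] -> hit [101/3,95/2], descend [10, 14, 17, 21]
  N10 x:[26,37] y:[106/3,133/3] z:[28,50] -> hit [106/3,37], descend [11, 16, 20, 24]
    N11 x:[26,53/2] y:[42,43] z:[31,32] -> miss, prune
    N16 x:[61/2,65/2] y:[106/3,112/3] z:[28,34] -> miss, prune
    N20 x:[31,37] y:[130/3,133/3] z:[41,50] -> miss, prune
    N24 x:[59/2,34] y:[122/3,43] z:[35,45] -> miss, prune
  N14 x:[38,95/2] y:[40,143/3] z:[9,48] -> hit [40,95/2], descend [2, 12, 15, 22]
    N2 x:[38,95/2] y:[125/3,143/3] z:[11,23] -> miss, prune
    N12 x:[38,42] y:[128/3,139/3] z:[36,48] -> miss, prune
    N15 x:[39,42] y:[124/3,128/3] z:[35,41] -> miss, prune
    N22 x:[42,44] y:[40,42] z:[9,13] -> miss, prune
  N17 x:[73/2,46] y:[101/3,124/3] z:[12,49] -> hit [73/2,124/3], descend [1, 3, 7, 28]
    N1 x:[73/2,75/2] y:[109/3,112/3] z:[24,30] -> miss, prune
    N3 x:[39,40] y:[36,37] z:[24,27] -> miss, prune
    N7 x:[81/2,87/2] y:[112/3,116/3] z:[12,14] -> miss, prune
    N28 x:[38,46] y:[101/3,124/3] z:[38,49] -> hit [38,124/3], descend [13, 29]
      N13 x:[38,40] y:[119/3,124/3] z:[38,40] -> hit [119/3,40] leaf, test {P17@t=119/3}
      N29 x:[89/2,46] y:[101/3,107/3] z:[46,49] -> miss, prune
  N21 x:[57/2,37] y:[115/3,139/3] z:[10,31] -> miss, prune

Visited [0, 10, 11, 16, 20, 24, 14, 2, 12, 15, 22, 17, 1, 3, 7, 28, 13, 29, 21]. Tests: 19 box, 1 leaf. Nearest: P17.

== RESULT ==
1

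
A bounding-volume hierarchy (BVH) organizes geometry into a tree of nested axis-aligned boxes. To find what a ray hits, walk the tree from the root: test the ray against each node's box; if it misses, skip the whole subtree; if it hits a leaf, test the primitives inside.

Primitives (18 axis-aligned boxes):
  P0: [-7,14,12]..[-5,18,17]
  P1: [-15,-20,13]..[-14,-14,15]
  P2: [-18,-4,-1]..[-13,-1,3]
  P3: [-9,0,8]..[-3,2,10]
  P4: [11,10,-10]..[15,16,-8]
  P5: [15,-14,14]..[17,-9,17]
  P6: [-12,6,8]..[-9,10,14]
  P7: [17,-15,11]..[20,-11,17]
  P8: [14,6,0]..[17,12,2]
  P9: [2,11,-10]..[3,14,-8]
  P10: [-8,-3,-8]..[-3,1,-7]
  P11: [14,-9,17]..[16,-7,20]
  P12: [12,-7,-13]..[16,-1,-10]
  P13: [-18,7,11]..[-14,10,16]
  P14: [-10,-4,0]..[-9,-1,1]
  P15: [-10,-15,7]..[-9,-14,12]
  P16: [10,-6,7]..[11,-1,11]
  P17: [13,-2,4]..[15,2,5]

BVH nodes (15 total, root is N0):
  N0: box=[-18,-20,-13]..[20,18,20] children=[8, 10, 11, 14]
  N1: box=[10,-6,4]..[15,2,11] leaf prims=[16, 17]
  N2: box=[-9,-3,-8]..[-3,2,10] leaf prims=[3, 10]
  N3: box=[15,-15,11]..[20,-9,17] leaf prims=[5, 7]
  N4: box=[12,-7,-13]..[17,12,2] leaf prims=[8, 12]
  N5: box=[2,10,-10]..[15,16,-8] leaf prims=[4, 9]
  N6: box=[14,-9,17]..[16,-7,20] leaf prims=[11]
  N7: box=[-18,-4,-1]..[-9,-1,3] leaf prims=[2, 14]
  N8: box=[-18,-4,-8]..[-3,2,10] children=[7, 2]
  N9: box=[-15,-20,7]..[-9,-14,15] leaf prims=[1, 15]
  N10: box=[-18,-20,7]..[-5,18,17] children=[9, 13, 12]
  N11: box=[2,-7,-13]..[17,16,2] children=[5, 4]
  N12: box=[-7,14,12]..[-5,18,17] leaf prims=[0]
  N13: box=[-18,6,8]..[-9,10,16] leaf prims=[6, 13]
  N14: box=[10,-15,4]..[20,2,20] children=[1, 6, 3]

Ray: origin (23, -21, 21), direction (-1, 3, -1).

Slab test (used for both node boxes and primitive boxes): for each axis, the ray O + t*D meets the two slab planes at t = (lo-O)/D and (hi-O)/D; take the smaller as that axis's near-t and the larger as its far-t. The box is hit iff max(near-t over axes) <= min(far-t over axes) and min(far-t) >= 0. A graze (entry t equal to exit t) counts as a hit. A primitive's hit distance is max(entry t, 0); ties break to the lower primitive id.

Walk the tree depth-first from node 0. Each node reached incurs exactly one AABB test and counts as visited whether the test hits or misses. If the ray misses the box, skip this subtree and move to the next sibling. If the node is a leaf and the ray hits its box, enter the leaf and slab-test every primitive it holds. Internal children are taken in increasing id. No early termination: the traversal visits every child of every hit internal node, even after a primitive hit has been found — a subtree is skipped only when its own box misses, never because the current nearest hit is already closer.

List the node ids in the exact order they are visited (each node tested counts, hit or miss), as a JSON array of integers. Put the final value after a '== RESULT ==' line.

Trace the traversal:
N0 x:[3,41] y:[1/3,13] z:[1,34] -> hit [3,13], descend [8, 10, 11, 14]
  N8 x:[26,41] y:[17/3,23/3] z:[11,29] -> miss, prune
  N10 x:[28,41] y:[1/3,13] z:[4,14] -> miss, prune
  N11 x:[6,21] y:[14/3,37/3] z:[19,34] -> miss, prune
  N14 x:[3,13] y:[2,23/3] z:[1,17] -> hit [3,23/3], descend [1, 3, 6]
    N1 x:[8,13] y:[5,23/3] z:[10,17] -> miss, prune
    N3 x:[3,8] y:[2,4] z:[4,10] -> hit [4,4] leaf, test {P5(miss), P7(miss)}
    N6 x:[7,9] y:[4,14/3] z:[1,4] -> miss, prune

Summary -> nodes [0, 8, 10, 11, 14, 1, 3, 6]; box-tests=8; leaf-entries=1; first=miss

== RESULT ==
[0, 8, 10, 11, 14, 1, 3, 6]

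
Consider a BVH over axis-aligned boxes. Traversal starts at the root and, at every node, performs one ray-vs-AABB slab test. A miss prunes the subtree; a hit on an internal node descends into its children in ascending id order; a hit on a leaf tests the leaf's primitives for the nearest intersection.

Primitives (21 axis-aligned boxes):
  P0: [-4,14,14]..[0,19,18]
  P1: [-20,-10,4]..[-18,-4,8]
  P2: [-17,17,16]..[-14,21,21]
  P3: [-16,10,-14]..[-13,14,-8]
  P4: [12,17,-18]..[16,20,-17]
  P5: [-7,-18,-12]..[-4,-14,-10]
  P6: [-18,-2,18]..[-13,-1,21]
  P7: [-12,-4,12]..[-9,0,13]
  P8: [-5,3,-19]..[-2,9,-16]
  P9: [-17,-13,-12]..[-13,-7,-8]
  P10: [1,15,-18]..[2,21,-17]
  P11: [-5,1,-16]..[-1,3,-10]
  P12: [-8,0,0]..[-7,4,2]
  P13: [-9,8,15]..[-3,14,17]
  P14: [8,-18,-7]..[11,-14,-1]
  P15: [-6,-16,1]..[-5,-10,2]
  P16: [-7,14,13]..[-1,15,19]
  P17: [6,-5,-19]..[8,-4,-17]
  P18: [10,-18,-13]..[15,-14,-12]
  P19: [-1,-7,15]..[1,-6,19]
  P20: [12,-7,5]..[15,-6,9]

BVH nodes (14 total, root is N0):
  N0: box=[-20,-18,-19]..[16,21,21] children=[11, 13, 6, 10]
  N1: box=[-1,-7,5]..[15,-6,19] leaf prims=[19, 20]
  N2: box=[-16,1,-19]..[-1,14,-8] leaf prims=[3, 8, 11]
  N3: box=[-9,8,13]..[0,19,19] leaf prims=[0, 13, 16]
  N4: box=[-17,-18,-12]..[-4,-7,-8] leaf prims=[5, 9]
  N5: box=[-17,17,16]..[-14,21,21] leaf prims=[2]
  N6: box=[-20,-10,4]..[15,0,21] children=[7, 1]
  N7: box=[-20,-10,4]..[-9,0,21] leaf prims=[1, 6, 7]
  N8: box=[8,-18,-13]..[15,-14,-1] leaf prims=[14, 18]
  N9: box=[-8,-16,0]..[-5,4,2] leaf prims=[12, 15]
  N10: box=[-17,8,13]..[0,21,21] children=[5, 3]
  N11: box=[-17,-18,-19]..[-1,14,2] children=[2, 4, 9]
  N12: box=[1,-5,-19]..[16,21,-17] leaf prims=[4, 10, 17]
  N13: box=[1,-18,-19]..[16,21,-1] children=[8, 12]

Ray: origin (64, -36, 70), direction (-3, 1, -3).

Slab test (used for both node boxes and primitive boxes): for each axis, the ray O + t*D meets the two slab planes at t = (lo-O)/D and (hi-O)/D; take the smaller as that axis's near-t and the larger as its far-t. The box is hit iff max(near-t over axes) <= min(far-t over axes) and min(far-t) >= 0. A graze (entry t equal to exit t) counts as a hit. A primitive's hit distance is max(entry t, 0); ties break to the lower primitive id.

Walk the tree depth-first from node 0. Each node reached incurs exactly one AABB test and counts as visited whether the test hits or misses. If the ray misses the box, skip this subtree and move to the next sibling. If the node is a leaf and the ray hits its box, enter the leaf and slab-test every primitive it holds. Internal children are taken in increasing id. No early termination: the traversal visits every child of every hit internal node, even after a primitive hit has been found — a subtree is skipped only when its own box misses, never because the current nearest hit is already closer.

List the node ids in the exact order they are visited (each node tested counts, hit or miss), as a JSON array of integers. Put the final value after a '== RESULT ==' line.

Trace the traversal:
N0 x:[16,28] y:[18,57] z:[49/3,89/3] -> hit [18,28], descend [6, 10, 11, 13]
  N6 x:[49/3,28] y:[26,36] z:[49/3,22] -> miss, prune
  N10 x:[64/3,27] y:[44,57] z:[49/3,19] -> miss, prune
  N11 x:[65/3,27] y:[18,50] z:[68/3,89/3] -> hit [68/3,27], descend [2, 4, 9]
    N2 x:[65/3,80/3] y:[37,50] z:[26,89/3] -> miss, prune
    N4 x:[68/3,27] y:[18,29] z:[26,82/3] -> hit [26,27] leaf, test {P5(miss), P9@t=26}
    N9 x:[23,24] y:[20,40] z:[68/3,70/3] -> hit [23,70/3] leaf, test {P12(miss), P15@t=23}
  N13 x:[16,21] y:[18,57] z:[71/3,89/3] -> miss, prune

Visited [0, 6, 10, 11, 2, 4, 9, 13]. Tests: 8 box, 2 leaf. Nearest: P15.

== RESULT ==
[0, 6, 10, 11, 2, 4, 9, 13]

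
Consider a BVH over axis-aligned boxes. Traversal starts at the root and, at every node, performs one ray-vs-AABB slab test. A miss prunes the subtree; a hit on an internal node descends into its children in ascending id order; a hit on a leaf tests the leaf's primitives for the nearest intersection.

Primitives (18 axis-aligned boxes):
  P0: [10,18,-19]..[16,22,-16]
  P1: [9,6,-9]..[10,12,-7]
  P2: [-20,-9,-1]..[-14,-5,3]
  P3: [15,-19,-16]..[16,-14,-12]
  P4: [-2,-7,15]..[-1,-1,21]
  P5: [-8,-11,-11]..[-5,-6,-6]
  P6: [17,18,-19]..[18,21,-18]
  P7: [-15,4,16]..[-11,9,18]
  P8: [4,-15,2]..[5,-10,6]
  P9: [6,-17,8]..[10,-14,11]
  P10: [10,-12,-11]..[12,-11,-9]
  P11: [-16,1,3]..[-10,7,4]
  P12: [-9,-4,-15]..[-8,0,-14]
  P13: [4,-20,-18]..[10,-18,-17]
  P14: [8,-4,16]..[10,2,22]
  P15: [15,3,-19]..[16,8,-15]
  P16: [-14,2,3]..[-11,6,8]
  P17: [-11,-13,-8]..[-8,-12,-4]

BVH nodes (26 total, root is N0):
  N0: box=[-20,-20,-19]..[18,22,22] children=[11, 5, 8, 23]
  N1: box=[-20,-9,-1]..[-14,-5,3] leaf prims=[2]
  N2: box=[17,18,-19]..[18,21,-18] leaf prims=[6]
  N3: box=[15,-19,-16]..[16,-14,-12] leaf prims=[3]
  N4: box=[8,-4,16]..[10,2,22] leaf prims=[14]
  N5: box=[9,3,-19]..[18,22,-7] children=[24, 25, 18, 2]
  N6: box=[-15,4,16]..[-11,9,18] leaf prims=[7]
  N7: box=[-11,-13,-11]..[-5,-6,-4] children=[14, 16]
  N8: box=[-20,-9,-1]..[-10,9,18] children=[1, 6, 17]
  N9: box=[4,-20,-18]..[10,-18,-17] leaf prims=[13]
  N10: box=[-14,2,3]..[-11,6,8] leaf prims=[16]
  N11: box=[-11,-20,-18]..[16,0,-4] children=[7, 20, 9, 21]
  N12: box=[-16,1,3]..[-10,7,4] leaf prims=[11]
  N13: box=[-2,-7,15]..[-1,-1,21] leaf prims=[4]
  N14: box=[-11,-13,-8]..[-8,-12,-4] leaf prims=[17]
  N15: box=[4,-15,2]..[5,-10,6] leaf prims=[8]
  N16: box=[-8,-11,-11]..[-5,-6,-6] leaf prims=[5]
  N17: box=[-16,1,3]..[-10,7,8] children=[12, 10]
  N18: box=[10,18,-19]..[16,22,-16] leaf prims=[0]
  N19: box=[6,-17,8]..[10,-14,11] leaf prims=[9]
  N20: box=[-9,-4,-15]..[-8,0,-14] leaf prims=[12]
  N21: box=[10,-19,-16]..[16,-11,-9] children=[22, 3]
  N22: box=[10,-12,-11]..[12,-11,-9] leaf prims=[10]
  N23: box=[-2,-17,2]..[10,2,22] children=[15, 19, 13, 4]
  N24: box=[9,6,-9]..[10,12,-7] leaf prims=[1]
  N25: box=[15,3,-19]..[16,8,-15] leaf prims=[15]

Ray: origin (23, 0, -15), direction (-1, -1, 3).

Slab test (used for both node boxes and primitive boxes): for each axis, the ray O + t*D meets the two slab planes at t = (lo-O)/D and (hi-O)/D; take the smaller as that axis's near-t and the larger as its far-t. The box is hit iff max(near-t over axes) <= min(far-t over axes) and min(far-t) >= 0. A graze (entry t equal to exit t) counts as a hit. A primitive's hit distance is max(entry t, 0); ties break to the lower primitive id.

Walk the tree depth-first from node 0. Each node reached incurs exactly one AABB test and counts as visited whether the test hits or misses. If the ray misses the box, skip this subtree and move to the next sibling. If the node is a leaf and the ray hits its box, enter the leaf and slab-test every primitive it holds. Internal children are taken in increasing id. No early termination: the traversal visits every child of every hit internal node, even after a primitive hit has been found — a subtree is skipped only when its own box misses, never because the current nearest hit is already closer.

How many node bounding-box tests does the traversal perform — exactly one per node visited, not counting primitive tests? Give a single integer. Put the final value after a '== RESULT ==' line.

Trace the traversal:
N0 x:[5,43] y:[-22,20] z:[-4/3,37/3] -> hit [5,37/3], descend [5, 8, 11, 23]
  N5 x:[5,14] y:[-22,-3] z:[-4/3,8/3] -> miss, prune
  N8 x:[33,43] y:[-9,9] z:[14/3,11] -> miss, prune
  N11 x:[7,34] y:[0,20] z:[-1,11/3] -> miss, prune
  N23 x:[13,25] y:[-2,17] z:[17/3,37/3] -> miss, prune

Summary -> nodes [0, 5, 8, 11, 23]; box-tests=5; leaf-entries=0; first=miss

== RESULT ==
5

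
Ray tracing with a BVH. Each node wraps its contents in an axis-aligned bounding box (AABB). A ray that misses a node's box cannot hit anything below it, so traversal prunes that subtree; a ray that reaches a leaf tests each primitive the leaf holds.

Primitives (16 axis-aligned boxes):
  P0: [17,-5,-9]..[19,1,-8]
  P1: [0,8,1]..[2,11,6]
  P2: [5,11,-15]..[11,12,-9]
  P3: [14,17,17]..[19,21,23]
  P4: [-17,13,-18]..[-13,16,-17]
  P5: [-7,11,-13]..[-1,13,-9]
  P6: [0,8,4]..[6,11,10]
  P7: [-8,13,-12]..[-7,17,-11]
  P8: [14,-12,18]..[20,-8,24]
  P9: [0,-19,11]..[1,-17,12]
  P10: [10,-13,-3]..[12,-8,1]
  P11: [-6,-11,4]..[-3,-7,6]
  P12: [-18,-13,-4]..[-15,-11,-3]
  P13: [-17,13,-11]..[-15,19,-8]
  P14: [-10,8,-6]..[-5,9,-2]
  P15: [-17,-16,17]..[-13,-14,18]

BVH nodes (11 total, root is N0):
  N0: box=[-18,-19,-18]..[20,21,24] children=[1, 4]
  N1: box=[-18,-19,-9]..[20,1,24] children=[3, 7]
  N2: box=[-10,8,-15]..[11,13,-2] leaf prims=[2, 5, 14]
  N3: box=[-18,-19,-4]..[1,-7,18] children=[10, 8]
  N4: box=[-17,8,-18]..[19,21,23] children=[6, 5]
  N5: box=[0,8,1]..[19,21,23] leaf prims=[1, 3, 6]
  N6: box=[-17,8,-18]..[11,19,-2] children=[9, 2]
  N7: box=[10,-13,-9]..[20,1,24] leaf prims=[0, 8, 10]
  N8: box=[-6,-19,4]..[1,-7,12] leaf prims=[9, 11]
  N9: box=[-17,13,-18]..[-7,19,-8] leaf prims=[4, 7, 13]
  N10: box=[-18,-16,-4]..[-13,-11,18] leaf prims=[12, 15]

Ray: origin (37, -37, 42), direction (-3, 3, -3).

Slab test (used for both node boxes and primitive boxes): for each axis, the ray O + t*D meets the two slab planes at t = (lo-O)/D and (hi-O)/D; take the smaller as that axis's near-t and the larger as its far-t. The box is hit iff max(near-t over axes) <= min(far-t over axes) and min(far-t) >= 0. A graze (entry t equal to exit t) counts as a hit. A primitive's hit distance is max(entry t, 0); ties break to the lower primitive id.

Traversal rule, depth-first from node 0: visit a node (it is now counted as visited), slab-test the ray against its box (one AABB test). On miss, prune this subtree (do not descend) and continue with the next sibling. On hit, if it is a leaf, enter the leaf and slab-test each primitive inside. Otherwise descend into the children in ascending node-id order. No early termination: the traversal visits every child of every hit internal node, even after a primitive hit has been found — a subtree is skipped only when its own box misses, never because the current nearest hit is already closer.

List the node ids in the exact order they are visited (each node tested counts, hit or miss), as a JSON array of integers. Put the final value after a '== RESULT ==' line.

Trace the traversal:
N0 x:[17/3,55/3] y:[6,58/3] z:[6,20] -> hit [6,55/3], descend [1, 4]
  N1 x:[17/3,55/3] y:[6,38/3] z:[6,17] -> hit [6,38/3], descend [3, 7]
    N3 x:[12,55/3] y:[6,10] z:[8,46/3] -> miss, prune
    N7 x:[17/3,9] y:[8,38/3] z:[6,17] -> hit [8,9] leaf, test {P0(miss), P8(miss), P10(miss)}
  N4 x:[6,18] y:[15,58/3] z:[19/3,20] -> hit [15,18], descend [5, 6]
    N5 x:[6,37/3] y:[15,58/3] z:[19/3,41/3] -> miss, prune
    N6 x:[26/3,18] y:[15,56/3] z:[44/3,20] -> hit [15,18], descend [2, 9]
      N2 x:[26/3,47/3] y:[15,50/3] z:[44/3,19] -> hit [15,47/3] leaf, test {P2(miss), P5(miss), P14@t=15}
      N9 x:[44/3,18] y:[50/3,56/3] z:[50/3,20] -> hit [50/3,18] leaf, test {P4(miss), P7(miss), P13@t=52/3}

Visited [0, 1, 3, 7, 4, 5, 6, 2, 9]. Tests: 9 box, 3 leaf. Nearest: P14.

== RESULT ==
[0, 1, 3, 7, 4, 5, 6, 2, 9]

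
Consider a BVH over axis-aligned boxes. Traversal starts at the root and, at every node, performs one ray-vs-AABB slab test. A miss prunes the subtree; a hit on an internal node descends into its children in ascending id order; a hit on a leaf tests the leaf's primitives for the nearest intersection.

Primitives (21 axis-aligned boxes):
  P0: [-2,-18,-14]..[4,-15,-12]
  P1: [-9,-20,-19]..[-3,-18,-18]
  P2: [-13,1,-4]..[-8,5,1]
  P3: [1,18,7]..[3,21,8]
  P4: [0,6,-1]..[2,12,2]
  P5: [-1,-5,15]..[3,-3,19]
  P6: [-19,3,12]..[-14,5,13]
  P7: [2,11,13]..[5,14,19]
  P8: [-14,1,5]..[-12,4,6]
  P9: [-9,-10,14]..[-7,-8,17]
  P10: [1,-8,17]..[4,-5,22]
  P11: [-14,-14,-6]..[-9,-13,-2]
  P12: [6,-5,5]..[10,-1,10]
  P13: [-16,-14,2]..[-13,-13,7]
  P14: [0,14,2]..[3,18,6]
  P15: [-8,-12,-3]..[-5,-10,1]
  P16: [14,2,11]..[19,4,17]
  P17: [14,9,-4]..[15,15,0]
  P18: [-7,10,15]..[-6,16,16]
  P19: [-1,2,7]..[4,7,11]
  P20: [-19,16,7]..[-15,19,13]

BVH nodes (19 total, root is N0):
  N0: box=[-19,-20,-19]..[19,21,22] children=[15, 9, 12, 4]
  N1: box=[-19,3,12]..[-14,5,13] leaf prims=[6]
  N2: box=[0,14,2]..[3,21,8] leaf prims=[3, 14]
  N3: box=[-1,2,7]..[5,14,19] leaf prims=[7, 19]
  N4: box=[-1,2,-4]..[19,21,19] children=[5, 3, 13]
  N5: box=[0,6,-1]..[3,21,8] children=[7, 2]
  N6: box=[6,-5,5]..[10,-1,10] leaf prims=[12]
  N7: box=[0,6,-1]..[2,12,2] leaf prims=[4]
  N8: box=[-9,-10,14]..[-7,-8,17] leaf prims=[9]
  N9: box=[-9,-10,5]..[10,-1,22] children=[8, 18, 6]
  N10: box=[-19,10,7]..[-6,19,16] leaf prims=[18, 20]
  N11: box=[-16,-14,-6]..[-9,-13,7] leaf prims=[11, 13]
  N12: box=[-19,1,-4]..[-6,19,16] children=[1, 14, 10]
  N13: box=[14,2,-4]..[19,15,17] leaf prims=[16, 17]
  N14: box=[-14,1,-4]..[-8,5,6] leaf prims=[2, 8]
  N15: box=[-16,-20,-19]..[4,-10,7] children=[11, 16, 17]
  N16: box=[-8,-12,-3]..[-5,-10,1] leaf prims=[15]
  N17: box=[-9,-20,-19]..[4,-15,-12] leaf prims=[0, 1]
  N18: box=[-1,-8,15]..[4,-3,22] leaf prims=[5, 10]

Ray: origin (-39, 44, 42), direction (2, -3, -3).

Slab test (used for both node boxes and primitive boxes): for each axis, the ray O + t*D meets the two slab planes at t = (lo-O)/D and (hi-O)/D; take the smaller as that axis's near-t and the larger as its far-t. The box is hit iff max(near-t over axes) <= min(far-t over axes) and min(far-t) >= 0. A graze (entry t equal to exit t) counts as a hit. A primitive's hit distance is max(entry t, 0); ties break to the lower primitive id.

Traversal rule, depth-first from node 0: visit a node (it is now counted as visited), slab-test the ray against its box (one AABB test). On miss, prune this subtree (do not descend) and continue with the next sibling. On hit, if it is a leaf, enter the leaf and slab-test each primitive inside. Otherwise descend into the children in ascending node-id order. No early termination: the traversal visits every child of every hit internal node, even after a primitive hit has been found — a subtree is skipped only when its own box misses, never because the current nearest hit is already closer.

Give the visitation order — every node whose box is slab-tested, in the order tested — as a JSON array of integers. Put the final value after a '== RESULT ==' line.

Walk:
N0 x:[10,29] y:[23/3,64/3] z:[20/3,61/3] -> hit [10,61/3], descend [4, 9, 12, 15]
  N4 x:[19,29] y:[23/3,14] z:[23/3,46/3] -> miss, prune
  N9 x:[15,49/2] y:[15,18] z:[20/3,37/3] -> miss, prune
  N12 x:[10,33/2] y:[25/3,43/3] z:[26/3,46/3] -> hit [10,43/3], descend [1, 10, 14]
    N1 x:[10,25/2] y:[13,41/3] z:[29/3,10] -> miss, prune
    N10 x:[10,33/2] y:[25/3,34/3] z:[26/3,35/3] -> hit [10,34/3] leaf, test {P18(miss), P20(miss)}
    N14 x:[25/2,31/2] y:[13,43/3] z:[12,46/3] -> hit [13,43/3] leaf, test {P2@t=41/3, P8(miss)}
  N15 x:[23/2,43/2] y:[18,64/3] z:[35/3,61/3] -> hit [18,61/3], descend [11, 16, 17]
    N11 x:[23/2,15] y:[19,58/3] z:[35/3,16] -> miss, prune
    N16 x:[31/2,17] y:[18,56/3] z:[41/3,15] -> miss, prune
    N17 x:[15,43/2] y:[59/3,64/3] z:[18,61/3] -> hit [59/3,61/3] leaf, test {P0(miss), P1(miss)}

order=[0, 4, 9, 12, 1, 10, 14, 15, 11, 16, 17]  |boxes|=11  |leaves|=3  hit=P2

== RESULT ==
[0, 4, 9, 12, 1, 10, 14, 15, 11, 16, 17]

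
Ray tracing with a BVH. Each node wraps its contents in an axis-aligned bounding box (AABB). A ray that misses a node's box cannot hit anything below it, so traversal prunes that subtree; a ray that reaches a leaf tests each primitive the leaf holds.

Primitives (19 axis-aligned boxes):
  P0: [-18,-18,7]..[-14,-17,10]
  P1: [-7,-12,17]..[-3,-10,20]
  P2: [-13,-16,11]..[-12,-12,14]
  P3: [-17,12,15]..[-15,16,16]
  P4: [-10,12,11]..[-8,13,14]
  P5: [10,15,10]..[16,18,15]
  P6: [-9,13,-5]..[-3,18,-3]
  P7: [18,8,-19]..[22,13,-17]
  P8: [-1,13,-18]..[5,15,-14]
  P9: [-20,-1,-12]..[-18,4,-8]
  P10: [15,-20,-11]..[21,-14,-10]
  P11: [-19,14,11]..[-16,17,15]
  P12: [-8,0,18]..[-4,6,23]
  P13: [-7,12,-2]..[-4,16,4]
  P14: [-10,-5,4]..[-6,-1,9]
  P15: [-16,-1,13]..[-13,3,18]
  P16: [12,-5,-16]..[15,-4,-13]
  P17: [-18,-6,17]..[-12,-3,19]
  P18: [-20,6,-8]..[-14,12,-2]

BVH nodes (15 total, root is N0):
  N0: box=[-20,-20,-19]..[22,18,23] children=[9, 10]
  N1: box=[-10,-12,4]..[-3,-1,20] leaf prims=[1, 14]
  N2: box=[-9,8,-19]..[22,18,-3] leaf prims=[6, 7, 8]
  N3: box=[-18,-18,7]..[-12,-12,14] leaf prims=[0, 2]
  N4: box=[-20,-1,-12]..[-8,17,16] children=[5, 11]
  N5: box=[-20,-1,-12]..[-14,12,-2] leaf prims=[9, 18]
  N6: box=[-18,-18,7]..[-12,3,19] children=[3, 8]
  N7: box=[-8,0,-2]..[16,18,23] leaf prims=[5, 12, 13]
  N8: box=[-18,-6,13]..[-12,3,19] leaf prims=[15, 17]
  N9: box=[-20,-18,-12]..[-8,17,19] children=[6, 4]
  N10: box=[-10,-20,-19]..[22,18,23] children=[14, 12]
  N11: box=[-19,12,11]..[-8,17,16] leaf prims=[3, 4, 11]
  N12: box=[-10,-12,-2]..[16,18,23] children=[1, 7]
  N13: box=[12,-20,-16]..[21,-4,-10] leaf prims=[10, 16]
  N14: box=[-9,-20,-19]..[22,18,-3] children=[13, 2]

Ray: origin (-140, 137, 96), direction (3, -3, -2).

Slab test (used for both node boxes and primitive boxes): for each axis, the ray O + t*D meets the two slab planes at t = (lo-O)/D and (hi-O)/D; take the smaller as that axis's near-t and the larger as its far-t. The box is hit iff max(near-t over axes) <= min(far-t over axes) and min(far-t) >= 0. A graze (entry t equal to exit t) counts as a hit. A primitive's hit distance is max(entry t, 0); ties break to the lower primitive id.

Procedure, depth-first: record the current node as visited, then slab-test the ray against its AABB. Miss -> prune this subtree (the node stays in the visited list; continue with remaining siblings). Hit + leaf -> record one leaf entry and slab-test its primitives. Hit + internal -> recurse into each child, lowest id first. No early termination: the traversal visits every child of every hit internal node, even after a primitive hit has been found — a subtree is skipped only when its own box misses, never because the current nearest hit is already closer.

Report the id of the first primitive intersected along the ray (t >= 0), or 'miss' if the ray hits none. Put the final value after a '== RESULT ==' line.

Traverse from the root:
N0 x:[40,54] y:[119/3,157/3] z:[73/2,115/2] -> hit [40,157/3], descend [9, 10]
  N9 x:[40,44] y:[40,155/3] z:[77/2,54] -> hit [40,44], descend [4, 6]
    N4 x:[40,44] y:[40,46] z:[40,54] -> hit [40,44], descend [5, 11]
      N5 x:[40,42] y:[125/3,46] z:[49,54] -> miss, prune
      N11 x:[121/3,44] y:[40,125/3] z:[40,85/2] -> hit [121/3,125/3] leaf, test {P3(miss), P4(miss), P11@t=81/2}
    N6 x:[122/3,128/3] y:[134/3,155/3] z:[77/2,89/2] -> miss, prune
  N10 x:[130/3,54] y:[119/3,157/3] z:[73/2,115/2] -> hit [130/3,157/3], descend [12, 14]
    N12 x:[130/3,52] y:[119/3,149/3] z:[73/2,49] -> hit [130/3,49], descend [1, 7]
      N1 x:[130/3,137/3] y:[46,149/3] z:[38,46] -> miss, prune
      N7 x:[44,52] y:[119/3,137/3] z:[73/2,49] -> hit [44,137/3] leaf, test {P5(miss), P12(miss), P13(miss)}
    N14 x:[131/3,54] y:[119/3,157/3] z:[99/2,115/2] -> hit [99/2,157/3], descend [2, 13]
      N2 x:[131/3,54] y:[119/3,43] z:[99/2,115/2] -> miss, prune
      N13 x:[152/3,161/3] y:[47,157/3] z:[53,56] -> miss, prune

13 AABB tests over nodes [0, 9, 4, 5, 11, 6, 10, 12, 1, 7, 14, 2, 13]; 2 leaves entered; closest P11.

== RESULT ==
11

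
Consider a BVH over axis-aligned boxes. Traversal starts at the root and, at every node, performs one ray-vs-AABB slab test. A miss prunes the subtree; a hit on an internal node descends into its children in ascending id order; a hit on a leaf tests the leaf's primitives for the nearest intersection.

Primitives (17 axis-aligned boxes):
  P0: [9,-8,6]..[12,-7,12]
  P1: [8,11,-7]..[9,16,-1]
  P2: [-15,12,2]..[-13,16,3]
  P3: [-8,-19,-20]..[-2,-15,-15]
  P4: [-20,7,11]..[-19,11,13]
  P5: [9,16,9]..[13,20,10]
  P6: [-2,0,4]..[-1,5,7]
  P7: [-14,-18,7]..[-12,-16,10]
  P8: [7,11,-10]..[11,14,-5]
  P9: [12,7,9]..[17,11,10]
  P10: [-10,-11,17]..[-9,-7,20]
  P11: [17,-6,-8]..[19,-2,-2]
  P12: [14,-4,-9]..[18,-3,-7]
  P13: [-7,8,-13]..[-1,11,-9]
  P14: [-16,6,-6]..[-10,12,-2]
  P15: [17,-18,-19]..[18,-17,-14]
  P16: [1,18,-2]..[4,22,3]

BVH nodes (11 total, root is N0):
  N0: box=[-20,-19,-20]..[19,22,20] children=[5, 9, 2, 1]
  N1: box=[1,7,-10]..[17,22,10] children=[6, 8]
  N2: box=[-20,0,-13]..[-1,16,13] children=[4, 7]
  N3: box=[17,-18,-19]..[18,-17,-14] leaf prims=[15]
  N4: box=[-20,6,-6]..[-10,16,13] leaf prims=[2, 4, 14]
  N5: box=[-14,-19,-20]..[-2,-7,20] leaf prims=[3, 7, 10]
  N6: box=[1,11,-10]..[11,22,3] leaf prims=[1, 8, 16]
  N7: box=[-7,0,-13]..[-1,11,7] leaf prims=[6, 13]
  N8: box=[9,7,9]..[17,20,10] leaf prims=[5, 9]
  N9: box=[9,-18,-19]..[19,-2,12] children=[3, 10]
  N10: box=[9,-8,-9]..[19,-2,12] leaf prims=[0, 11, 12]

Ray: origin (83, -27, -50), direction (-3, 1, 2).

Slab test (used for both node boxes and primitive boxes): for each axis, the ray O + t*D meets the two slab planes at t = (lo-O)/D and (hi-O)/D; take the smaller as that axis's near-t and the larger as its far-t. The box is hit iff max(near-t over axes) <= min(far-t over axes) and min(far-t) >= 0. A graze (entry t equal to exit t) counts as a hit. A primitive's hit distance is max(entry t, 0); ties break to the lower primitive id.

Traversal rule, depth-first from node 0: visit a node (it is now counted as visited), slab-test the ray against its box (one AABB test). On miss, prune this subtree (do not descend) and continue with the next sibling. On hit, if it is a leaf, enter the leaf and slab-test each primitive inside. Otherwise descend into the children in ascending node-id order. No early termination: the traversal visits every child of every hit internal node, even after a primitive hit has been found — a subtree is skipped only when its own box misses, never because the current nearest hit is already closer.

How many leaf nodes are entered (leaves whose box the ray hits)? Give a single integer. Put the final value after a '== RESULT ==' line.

Trace the traversal:
N0 x:[64/3,103/3] y:[8,49] z:[15,35] -> hit [64/3,103/3], descend [1, 2, 5, 9]
  N1 x:[22,82/3] y:[34,49] z:[20,30] -> miss, prune
  N2 x:[28,103/3] y:[27,43] z:[37/2,63/2] -> hit [28,63/2], descend [4, 7]
    N4 x:[31,103/3] y:[33,43] z:[22,63/2] -> miss, prune
    N7 x:[28,30] y:[27,38] z:[37/2,57/2] -> hit [28,57/2] leaf, test {P6@t=28, P13(miss)}
  N5 x:[85/3,97/3] y:[8,20] z:[15,35] -> miss, prune
  N9 x:[64/3,74/3] y:[9,25] z:[31/2,31] -> hit [64/3,74/3], descend [3, 10]
    N3 x:[65/3,22] y:[9,10] z:[31/2,18] -> miss, prune
    N10 x:[64/3,74/3] y:[19,25] z:[41/2,31] -> hit [64/3,74/3] leaf, test {P0(miss), P11@t=64/3, P12(miss)}

Visited [0, 1, 2, 4, 7, 5, 9, 3, 10]. Tests: 9 box, 2 leaf. Nearest: P11.

== RESULT ==
2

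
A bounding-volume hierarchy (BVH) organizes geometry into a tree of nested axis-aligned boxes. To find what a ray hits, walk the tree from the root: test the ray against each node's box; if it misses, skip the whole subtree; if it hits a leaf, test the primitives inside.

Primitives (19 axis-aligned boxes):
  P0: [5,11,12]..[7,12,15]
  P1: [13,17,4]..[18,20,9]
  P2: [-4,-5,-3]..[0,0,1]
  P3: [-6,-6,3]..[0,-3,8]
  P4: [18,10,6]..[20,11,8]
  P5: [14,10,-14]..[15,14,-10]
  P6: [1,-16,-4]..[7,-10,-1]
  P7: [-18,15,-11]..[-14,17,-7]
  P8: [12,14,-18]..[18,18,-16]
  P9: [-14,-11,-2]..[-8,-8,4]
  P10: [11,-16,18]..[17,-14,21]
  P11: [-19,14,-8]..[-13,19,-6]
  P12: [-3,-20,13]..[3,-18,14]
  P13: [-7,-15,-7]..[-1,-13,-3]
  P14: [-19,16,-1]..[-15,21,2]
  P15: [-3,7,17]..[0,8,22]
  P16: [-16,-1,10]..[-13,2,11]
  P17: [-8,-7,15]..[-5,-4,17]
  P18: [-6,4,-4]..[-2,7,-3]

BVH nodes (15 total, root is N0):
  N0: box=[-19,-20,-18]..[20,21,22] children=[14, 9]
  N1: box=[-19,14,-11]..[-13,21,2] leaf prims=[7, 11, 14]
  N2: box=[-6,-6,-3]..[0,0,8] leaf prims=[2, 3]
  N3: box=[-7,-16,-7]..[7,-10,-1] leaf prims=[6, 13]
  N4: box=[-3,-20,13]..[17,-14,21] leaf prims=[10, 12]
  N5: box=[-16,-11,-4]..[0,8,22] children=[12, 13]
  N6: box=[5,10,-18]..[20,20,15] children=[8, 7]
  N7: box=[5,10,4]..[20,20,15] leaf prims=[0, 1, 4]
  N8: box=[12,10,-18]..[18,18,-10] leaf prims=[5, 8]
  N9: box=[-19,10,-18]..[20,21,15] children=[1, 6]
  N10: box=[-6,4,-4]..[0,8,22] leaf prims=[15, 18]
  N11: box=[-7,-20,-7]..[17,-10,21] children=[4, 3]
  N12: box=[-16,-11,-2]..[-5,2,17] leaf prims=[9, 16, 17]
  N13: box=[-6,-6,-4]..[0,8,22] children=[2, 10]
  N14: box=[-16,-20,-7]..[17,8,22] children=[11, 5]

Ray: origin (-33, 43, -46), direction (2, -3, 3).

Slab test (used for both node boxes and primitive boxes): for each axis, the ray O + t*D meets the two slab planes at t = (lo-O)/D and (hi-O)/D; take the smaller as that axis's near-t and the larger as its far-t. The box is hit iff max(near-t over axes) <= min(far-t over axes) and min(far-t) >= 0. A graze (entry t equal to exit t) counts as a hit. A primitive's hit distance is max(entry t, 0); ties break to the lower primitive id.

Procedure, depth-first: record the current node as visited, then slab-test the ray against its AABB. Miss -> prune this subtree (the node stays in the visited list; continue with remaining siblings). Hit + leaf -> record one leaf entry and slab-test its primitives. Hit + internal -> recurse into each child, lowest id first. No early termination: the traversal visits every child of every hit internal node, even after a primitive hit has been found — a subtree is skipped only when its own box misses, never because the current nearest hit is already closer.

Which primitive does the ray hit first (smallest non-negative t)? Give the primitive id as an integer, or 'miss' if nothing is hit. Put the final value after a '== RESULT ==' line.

Traverse from the root:
N0 x:[7,53/2] y:[22/3,21] z:[28/3,68/3] -> hit [28/3,21], descend [9, 14]
  N9 x:[7,53/2] y:[22/3,11] z:[28/3,61/3] -> hit [28/3,11], descend [1, 6]
    N1 x:[7,10] y:[22/3,29/3] z:[35/3,16] -> miss, prune
    N6 x:[19,53/2] y:[23/3,11] z:[28/3,61/3] -> miss, prune
  N14 x:[17/2,25] y:[35/3,21] z:[13,68/3] -> hit [13,21], descend [5, 11]
    N5 x:[17/2,33/2] y:[35/3,18] z:[14,68/3] -> hit [14,33/2], descend [12, 13]
      N12 x:[17/2,14] y:[41/3,18] z:[44/3,21] -> miss, prune
      N13 x:[27/2,33/2] y:[35/3,49/3] z:[14,68/3] -> hit [14,49/3], descend [2, 10]
        N2 x:[27/2,33/2] y:[43/3,49/3] z:[43/3,18] -> hit [43/3,49/3] leaf, test {P2@t=29/2, P3@t=49/3}
        N10 x:[27/2,33/2] y:[35/3,13] z:[14,68/3] -> miss, prune
    N11 x:[13,25] y:[53/3,21] z:[13,67/3] -> hit [53/3,21], descend [3, 4]
      N3 x:[13,20] y:[53/3,59/3] z:[13,15] -> miss, prune
      N4 x:[15,25] y:[19,21] z:[59/3,67/3] -> hit [59/3,21] leaf, test {P10(miss), P12(miss)}

order=[0, 9, 1, 6, 14, 5, 12, 13, 2, 10, 11, 3, 4]  |boxes|=13  |leaves|=2  hit=P2

== RESULT ==
2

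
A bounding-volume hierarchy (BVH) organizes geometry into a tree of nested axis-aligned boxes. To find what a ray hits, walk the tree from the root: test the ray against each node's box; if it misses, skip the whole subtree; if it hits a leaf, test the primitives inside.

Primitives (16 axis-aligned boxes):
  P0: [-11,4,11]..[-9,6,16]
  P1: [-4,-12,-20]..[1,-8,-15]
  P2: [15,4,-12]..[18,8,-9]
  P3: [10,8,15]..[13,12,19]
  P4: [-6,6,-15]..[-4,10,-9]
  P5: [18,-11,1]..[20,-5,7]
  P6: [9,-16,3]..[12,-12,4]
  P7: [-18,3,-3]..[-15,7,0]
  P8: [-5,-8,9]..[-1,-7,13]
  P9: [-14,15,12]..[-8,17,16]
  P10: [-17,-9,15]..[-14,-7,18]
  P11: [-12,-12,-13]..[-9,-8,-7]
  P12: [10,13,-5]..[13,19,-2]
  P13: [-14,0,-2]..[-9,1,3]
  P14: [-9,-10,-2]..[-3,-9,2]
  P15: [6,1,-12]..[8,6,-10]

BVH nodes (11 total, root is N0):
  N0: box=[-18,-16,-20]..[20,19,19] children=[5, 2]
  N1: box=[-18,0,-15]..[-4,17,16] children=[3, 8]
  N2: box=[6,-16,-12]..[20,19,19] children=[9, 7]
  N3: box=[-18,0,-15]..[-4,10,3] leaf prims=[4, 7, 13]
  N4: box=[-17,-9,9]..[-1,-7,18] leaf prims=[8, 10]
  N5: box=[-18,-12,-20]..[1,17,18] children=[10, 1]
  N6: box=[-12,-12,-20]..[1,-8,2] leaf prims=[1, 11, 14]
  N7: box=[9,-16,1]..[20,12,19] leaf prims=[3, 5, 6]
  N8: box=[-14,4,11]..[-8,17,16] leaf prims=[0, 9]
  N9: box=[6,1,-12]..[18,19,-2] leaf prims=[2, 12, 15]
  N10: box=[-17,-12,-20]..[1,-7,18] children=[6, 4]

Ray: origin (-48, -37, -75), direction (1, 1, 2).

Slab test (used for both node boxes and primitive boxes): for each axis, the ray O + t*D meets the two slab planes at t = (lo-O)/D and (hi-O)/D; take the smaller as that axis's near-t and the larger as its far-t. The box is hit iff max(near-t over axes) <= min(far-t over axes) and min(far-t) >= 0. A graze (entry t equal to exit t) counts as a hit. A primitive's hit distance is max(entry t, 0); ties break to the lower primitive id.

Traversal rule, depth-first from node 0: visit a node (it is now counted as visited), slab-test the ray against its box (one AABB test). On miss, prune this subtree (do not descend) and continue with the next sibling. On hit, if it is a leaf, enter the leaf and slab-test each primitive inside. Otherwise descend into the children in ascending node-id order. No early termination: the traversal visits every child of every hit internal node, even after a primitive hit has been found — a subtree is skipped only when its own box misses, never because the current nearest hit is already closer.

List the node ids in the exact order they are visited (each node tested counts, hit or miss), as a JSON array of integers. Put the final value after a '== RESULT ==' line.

Trace the traversal:
N0 x:[30,68] y:[21,56] z:[55/2,47] -> hit [30,47], descend [2, 5]
  N2 x:[54,68] y:[21,56] z:[63/2,47] -> miss, prune
  N5 x:[30,49] y:[25,54] z:[55/2,93/2] -> hit [30,93/2], descend [1, 10]
    N1 x:[30,44] y:[37,54] z:[30,91/2] -> hit [37,44], descend [3, 8]
      N3 x:[30,44] y:[37,47] z:[30,39] -> hit [37,39] leaf, test {P4(miss), P7(miss), P13@t=37}
      N8 x:[34,40] y:[41,54] z:[43,91/2] -> miss, prune
    N10 x:[31,49] y:[25,30] z:[55/2,93/2] -> miss, prune

Summary -> nodes [0, 2, 5, 1, 3, 8, 10]; box-tests=7; leaf-entries=1; first=P13

== RESULT ==
[0, 2, 5, 1, 3, 8, 10]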